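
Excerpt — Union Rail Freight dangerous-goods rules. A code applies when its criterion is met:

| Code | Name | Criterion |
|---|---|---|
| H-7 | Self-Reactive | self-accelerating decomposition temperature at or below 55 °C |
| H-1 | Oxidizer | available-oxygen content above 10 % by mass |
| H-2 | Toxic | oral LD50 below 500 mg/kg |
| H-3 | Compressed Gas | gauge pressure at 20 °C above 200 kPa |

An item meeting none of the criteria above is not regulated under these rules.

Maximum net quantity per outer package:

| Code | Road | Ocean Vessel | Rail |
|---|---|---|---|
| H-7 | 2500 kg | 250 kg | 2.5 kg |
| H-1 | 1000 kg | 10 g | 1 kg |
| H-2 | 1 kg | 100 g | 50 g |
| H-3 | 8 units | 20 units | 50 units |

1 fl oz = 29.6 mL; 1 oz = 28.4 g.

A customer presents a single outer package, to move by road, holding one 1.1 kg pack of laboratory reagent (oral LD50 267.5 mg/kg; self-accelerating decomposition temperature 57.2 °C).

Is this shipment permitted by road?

The laboratory reagent has oral LD50 267.5 mg/kg, which is < 500 mg/kg, so it is Code H-2 (Toxic).
Code H-2 quantity: 1.1 kg.
1.1 kg > 1 kg (road limit, Code H-2) — over the limit.

No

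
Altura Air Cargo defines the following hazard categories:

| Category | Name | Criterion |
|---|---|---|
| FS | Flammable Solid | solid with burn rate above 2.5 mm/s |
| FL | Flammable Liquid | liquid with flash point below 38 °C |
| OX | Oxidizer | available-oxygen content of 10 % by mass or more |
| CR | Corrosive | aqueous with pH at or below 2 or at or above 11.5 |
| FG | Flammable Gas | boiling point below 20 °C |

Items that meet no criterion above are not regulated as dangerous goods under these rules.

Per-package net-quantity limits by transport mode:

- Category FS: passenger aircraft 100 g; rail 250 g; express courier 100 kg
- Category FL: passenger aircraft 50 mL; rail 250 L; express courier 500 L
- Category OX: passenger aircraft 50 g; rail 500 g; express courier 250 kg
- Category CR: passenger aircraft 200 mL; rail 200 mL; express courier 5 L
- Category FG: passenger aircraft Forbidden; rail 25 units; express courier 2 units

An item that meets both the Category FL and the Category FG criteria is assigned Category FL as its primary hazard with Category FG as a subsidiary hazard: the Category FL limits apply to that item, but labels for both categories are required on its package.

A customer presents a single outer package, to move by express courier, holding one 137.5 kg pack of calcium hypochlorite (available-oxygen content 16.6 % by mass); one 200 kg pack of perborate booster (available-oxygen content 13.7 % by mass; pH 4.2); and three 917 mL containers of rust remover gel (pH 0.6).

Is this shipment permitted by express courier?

Available-oxygen content 16.6 % by mass meets the Category OX criterion (Oxidizer), so the calcium hypochlorite is Category OX.
With available-oxygen content 13.7 % by mass (≥ 10 % by mass), the perborate booster falls in Category OX.
pH 0.6 meets the Category CR criterion (Corrosive), so the rust remover gel is Category CR.
Category OX net quantity: 137.5 kg + 200 kg = 337.5 kg.
337.5 kg exceeds the express courier limit of 250 kg for Category OX.
Category CR quantity: three 917 mL containers = 2.751 L.
That is within the Category CR express courier limit of 5 L.

No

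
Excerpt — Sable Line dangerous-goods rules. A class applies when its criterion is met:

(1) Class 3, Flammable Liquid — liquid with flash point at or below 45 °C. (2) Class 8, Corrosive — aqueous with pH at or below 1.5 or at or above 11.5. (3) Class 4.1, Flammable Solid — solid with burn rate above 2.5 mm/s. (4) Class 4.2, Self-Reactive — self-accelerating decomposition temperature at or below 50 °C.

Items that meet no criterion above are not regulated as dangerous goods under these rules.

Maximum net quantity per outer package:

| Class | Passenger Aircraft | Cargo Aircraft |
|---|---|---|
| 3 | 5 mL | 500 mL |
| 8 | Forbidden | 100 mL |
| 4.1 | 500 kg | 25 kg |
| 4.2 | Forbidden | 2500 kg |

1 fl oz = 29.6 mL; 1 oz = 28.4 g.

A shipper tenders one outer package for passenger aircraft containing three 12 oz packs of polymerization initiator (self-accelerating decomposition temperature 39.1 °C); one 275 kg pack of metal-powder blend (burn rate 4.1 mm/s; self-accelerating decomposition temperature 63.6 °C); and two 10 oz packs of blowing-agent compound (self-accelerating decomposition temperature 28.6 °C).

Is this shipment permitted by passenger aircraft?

The polymerization initiator has self-accelerating decomposition temperature 39.1 °C, which is ≤ 50 °C, so it is Class 4.2 (Self-Reactive).
With burn rate 4.1 mm/s (> 2.5 mm/s), the metal-powder blend falls in Class 4.1.
Blowing-agent compound: self-accelerating decomposition temperature 28.6 °C ≤ 50 °C → Class 4.2 (Self-Reactive).
Class 4.2 net quantity: (three 12 oz packs = 1022.4 g) + (two 10 oz packs = 568 g) = 1590.4 g.
By passenger aircraft, Class 4.2 is Forbidden regardless of quantity.
Class 4.1 quantity: 275 kg.
That is within the Class 4.1 passenger aircraft limit of 500 kg.

No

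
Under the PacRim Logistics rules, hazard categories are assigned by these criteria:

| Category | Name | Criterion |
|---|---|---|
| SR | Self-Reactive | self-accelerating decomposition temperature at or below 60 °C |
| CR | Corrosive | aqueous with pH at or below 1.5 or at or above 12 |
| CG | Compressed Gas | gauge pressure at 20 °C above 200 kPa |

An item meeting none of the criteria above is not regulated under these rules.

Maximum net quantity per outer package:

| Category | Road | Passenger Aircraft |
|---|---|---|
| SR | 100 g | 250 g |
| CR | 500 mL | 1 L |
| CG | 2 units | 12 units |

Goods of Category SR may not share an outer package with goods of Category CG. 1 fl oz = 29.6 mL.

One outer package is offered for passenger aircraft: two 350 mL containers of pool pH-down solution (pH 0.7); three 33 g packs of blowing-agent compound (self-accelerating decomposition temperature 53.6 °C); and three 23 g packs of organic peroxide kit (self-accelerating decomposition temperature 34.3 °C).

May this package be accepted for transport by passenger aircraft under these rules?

With pH 0.7 (≤ 1.5), the pool pH-down solution falls in Category CR.
The blowing-agent compound has self-accelerating decomposition temperature 53.6 °C, which is ≤ 60 °C, so it is Category SR (Self-Reactive).
The organic peroxide kit has self-accelerating decomposition temperature 34.3 °C, which is ≤ 60 °C, so it is Category SR (Self-Reactive).
Total Category SR: (three 33 g packs = 99 g) + (three 23 g packs = 69 g) = 168 g.
168 g is within the passenger aircraft limit of 250 g for Category SR.
Category CR quantity: two 350 mL containers = 700 mL.
700 mL is within the passenger aircraft limit of 1 L for Category CR.
The segregation rule (Category SR with Category CG) does not apply to Category SR with Category CR.
Every hazard category is within its passenger aircraft limit and no segregation rule is violated.

Yes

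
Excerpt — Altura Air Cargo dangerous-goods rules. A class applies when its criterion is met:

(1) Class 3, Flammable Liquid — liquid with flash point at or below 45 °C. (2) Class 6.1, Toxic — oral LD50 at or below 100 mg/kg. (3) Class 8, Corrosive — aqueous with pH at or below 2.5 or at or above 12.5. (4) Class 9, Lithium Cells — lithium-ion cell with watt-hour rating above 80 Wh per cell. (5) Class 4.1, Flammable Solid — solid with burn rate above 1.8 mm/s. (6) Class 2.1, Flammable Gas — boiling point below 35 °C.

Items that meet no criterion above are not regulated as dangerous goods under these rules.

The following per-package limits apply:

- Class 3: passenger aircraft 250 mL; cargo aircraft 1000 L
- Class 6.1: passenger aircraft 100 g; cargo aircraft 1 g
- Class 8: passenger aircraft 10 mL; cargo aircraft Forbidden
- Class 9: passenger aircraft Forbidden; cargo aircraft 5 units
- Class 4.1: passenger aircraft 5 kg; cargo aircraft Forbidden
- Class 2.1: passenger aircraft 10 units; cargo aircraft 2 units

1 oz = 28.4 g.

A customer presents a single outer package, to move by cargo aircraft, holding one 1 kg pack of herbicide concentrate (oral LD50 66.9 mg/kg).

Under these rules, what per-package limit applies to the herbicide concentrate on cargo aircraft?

Herbicide concentrate: oral LD50 66.9 mg/kg ≤ 100 mg/kg → Class 6.1 (Toxic).
The cargo aircraft limit for Class 6.1 is 1 g.

1 g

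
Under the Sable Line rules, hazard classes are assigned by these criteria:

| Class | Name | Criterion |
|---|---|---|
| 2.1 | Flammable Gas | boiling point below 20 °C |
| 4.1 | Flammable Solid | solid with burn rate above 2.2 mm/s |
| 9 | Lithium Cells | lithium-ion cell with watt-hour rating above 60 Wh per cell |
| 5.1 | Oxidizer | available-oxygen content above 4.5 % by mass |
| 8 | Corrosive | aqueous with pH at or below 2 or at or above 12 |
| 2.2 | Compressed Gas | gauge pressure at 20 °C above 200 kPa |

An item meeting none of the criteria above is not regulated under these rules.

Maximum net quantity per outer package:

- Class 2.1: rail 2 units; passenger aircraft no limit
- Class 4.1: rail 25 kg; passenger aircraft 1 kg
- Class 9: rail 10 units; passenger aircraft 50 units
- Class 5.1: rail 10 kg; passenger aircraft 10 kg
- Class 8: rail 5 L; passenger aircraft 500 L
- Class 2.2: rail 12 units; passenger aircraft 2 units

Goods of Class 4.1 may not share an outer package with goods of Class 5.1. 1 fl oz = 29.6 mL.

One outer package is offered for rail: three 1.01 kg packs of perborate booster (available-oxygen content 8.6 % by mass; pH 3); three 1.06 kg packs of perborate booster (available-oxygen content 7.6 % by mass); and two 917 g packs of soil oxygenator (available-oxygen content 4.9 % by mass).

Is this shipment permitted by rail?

Perborate booster: available-oxygen content 8.6 % by mass > 4.5 % by mass → Class 5.1 (Oxidizer).
Available-oxygen content 7.6 % by mass meets the Class 5.1 criterion (Oxidizer), so the perborate booster is Class 5.1.
Available-oxygen content 4.9 % by mass meets the Class 5.1 criterion (Oxidizer), so the soil oxygenator is Class 5.1.
Total Class 5.1: (three 1.01 kg packs = 3.03 kg) + (three 1.06 kg packs = 3.18 kg) + (two 917 g packs = 1.834 kg) = 8.044 kg.
That is within the Class 5.1 rail limit of 10 kg.

Yes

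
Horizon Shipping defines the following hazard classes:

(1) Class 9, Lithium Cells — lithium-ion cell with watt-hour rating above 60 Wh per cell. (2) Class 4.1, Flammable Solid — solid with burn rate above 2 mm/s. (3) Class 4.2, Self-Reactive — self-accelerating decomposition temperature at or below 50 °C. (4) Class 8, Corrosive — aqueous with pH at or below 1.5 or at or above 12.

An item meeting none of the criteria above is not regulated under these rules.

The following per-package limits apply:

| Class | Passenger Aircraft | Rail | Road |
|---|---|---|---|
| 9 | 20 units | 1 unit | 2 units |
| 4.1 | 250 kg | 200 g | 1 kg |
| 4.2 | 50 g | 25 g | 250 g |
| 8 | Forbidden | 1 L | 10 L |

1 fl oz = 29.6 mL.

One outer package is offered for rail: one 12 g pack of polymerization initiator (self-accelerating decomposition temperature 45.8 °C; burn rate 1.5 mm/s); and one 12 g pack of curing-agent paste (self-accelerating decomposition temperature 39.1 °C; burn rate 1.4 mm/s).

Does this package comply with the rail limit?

Yes

With self-accelerating decomposition temperature 45.8 °C (≤ 50 °C), the polymerization initiator falls in Class 4.2.
With self-accelerating decomposition temperature 39.1 °C (≤ 50 °C), the curing-agent paste falls in Class 4.2.
Class 4.2 net quantity: 12 g + 12 g = 24 g.
24 g is within the rail limit of 25 g for Class 4.2.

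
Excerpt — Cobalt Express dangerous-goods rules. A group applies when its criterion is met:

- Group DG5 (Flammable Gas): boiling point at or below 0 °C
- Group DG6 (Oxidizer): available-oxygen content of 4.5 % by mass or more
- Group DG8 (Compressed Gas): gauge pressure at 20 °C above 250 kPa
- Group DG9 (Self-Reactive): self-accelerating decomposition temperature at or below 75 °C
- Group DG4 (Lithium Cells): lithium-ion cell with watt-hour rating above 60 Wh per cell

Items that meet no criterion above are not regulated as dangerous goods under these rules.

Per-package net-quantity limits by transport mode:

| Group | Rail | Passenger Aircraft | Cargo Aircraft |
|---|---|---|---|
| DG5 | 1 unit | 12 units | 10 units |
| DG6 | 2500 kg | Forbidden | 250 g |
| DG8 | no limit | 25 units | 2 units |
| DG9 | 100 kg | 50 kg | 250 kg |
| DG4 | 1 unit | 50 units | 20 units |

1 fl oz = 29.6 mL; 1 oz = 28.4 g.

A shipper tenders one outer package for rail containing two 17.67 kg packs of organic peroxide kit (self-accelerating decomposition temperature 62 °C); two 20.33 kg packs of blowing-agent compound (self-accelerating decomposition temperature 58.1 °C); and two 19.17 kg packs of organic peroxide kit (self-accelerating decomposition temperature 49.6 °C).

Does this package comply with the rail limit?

With self-accelerating decomposition temperature 62 °C (≤ 75 °C), the organic peroxide kit falls in Group DG9.
Self-accelerating decomposition temperature 58.1 °C meets the Group DG9 criterion (Self-Reactive), so the blowing-agent compound is Group DG9.
Self-accelerating decomposition temperature 49.6 °C meets the Group DG9 criterion (Self-Reactive), so the organic peroxide kit is Group DG9.
Total Group DG9: (two 17.67 kg packs = 35.34 kg) + (two 20.33 kg packs = 40.66 kg) + (two 19.17 kg packs = 38.34 kg) = 114.34 kg.
That exceeds the Group DG9 rail limit of 100 kg.

No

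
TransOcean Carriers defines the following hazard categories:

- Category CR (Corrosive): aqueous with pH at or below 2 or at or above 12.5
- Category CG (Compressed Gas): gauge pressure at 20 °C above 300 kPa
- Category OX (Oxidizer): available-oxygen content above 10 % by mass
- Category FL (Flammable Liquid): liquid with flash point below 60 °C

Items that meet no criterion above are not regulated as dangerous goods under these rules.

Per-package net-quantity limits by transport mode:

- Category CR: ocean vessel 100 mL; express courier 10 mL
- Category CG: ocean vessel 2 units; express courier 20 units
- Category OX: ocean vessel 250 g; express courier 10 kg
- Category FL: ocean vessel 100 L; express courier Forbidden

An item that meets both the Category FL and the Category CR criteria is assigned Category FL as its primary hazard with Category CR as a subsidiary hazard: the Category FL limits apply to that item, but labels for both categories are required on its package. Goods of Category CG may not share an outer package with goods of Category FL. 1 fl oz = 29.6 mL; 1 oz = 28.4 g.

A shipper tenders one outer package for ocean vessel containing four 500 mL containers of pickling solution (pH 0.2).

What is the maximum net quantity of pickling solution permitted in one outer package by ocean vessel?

The pickling solution has pH 0.2, which is ≤ 2, so it is Category CR (Corrosive).
The ocean vessel limit for Category CR is 100 mL.

100 mL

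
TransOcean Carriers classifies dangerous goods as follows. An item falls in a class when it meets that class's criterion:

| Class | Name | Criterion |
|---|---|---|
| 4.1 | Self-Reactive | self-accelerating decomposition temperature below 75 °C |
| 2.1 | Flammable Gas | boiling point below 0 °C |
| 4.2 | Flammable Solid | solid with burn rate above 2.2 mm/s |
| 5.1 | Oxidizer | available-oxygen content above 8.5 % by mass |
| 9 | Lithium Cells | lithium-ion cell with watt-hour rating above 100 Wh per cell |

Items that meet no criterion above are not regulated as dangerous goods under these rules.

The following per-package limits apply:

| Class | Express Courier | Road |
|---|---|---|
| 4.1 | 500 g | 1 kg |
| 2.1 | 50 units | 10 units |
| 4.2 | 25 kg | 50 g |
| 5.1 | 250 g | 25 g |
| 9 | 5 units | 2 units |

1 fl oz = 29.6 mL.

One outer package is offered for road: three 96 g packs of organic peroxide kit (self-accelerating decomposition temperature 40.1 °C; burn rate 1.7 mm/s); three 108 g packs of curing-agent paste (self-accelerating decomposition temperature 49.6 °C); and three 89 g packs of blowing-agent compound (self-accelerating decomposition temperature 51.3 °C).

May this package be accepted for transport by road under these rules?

Yes

With self-accelerating decomposition temperature 40.1 °C (< 75 °C), the organic peroxide kit falls in Class 4.1.
The curing-agent paste has self-accelerating decomposition temperature 49.6 °C, which is < 75 °C, so it is Class 4.1 (Self-Reactive).
Self-accelerating decomposition temperature 51.3 °C meets the Class 4.1 criterion (Self-Reactive), so the blowing-agent compound is Class 4.1.
Total Class 4.1: (three 96 g packs = 288 g) + (three 108 g packs = 324 g) + (three 89 g packs = 267 g) = 879 g.
879 g is within the road limit of 1 kg for Class 4.1.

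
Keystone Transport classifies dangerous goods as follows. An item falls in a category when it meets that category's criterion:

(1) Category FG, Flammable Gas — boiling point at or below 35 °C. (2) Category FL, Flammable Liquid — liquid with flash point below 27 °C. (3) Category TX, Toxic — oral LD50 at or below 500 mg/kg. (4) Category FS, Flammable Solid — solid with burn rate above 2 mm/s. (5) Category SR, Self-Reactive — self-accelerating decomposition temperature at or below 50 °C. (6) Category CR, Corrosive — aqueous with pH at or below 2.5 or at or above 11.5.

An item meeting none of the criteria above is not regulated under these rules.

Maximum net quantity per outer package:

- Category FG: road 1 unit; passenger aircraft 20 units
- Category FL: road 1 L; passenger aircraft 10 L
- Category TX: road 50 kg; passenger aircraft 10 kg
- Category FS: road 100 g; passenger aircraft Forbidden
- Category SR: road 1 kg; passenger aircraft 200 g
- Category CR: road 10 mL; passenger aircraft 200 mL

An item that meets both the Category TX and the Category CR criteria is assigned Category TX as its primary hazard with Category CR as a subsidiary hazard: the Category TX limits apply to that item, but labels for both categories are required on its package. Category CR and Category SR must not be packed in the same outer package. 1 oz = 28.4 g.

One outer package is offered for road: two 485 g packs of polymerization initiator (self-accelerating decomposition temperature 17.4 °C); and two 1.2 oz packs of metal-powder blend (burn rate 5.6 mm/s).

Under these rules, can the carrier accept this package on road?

Yes

Polymerization initiator: self-accelerating decomposition temperature 17.4 °C ≤ 50 °C → Category SR (Self-Reactive).
Burn rate 5.6 mm/s meets the Category FS criterion (Flammable Solid), so the metal-powder blend is Category FS.
Category SR quantity: two 485 g packs = 970 g.
970 g ≤ 1 kg (road limit, Category SR) — within limit.
Category FS quantity: two 1.2 oz packs = 68.16 g.
That is within the Category FS road limit of 100 g.
The segregation rule (Category CR with Category SR) does not apply to Category SR with Category FS.
Every hazard category is within its road limit and no segregation rule is violated.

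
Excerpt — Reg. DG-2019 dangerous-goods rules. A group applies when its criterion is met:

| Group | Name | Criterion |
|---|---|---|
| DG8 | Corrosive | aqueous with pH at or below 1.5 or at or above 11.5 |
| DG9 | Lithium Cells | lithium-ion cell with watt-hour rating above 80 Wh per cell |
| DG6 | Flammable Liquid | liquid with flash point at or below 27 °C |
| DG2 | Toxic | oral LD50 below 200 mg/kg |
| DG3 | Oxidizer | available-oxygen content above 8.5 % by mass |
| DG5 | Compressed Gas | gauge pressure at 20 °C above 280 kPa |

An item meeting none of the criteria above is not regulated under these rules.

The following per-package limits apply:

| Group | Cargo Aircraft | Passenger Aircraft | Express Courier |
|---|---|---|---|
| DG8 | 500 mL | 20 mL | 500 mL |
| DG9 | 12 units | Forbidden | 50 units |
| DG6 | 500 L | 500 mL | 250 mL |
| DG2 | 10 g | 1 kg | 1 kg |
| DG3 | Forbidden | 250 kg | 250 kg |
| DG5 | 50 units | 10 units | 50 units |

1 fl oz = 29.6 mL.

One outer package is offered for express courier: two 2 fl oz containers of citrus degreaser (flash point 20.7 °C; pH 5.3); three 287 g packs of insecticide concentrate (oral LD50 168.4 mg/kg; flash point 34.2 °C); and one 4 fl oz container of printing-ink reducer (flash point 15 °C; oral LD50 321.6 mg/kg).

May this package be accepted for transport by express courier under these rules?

Yes

With flash point 20.7 °C (≤ 27 °C), the citrus degreaser falls in Group DG6.
Oral LD50 168.4 mg/kg meets the Group DG2 criterion (Toxic), so the insecticide concentrate is Group DG2.
Printing-ink reducer: flash point 15 °C ≤ 27 °C → Group DG6 (Flammable Liquid).
Total Group DG6: (two 2 fl oz containers = 118.4 mL) + (one 4 fl oz container = 118.4 mL) = 236.8 mL.
236.8 mL ≤ 250 mL (express courier limit, Group DG6) — within limit.
Group DG2 quantity: three 287 g packs = 861 g.
861 g ≤ 1 kg (express courier limit, Group DG2) — within limit.
Every hazard group is within its express courier limit and no segregation rule is violated.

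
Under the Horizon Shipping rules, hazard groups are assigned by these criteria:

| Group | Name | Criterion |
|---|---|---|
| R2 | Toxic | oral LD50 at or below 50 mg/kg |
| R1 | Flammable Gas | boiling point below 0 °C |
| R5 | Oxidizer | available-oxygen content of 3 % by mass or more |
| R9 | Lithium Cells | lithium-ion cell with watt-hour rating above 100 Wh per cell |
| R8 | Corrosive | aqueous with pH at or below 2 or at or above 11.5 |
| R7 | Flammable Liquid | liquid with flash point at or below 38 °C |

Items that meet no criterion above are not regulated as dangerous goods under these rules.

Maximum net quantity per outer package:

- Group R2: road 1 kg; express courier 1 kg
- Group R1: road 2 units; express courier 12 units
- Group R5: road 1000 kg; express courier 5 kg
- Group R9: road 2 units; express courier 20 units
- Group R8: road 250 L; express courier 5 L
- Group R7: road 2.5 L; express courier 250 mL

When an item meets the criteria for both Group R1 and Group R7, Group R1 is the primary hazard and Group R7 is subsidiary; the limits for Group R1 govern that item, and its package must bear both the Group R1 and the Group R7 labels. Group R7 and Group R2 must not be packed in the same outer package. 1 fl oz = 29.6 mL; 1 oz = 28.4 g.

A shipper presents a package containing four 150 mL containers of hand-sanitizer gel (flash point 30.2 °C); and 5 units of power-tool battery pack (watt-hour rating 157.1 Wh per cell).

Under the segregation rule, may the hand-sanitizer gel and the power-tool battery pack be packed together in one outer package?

Yes

With flash point 30.2 °C (≤ 38 °C), the hand-sanitizer gel falls in Group R7.
The power-tool battery pack has watt-hour rating 157.1 Wh per cell, which is > 100 Wh per cell, so it is Group R9 (Lithium Cells).
No segregation rule bars Group R7 with Group R9.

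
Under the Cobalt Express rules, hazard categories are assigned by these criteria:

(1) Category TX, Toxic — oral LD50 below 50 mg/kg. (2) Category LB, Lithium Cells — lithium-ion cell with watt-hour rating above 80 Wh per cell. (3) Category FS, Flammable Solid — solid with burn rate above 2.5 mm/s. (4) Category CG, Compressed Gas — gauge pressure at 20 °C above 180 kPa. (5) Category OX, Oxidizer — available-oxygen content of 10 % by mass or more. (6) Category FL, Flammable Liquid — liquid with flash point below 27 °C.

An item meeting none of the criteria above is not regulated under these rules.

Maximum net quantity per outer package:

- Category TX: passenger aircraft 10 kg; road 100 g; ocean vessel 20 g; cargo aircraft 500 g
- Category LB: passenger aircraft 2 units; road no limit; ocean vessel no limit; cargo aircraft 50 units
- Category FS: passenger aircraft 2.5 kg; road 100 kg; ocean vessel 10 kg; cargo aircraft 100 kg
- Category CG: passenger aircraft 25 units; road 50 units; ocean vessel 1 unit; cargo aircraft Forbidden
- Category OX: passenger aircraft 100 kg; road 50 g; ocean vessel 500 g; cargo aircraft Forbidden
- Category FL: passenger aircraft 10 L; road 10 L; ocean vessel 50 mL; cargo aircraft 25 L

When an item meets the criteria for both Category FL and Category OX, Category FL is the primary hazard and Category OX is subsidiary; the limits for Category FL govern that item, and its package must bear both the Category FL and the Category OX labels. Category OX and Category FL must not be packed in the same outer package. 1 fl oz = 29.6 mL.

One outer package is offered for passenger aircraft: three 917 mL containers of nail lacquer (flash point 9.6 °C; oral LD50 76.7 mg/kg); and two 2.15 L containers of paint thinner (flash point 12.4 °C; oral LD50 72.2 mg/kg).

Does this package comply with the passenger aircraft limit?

Flash point 9.6 °C meets the Category FL criterion (Flammable Liquid), so the nail lacquer is Category FL.
With flash point 12.4 °C (< 27 °C), the paint thinner falls in Category FL.
Category FL net quantity: (three 917 mL containers = 2.751 L) + (two 2.15 L containers = 4.3 L) = 7.051 L.
7.051 L ≤ 10 L (passenger aircraft limit, Category FL) — within limit.

Yes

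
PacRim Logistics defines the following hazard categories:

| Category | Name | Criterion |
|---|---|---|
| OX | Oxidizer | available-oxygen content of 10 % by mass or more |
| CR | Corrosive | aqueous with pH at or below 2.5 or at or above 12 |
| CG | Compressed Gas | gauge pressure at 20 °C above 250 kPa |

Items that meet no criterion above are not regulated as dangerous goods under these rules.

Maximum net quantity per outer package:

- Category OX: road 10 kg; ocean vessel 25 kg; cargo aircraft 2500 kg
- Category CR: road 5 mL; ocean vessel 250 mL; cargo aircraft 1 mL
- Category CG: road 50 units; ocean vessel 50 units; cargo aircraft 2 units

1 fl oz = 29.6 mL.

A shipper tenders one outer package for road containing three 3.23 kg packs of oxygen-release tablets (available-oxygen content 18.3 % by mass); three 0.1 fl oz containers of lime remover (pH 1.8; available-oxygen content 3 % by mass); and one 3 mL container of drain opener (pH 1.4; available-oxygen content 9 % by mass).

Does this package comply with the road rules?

Oxygen-release tablets: available-oxygen content 18.3 % by mass ≥ 10 % by mass → Category OX (Oxidizer).
Lime remover: pH 1.8 ≤ 2.5 → Category CR (Corrosive).
Drain opener: pH 1.4 ≤ 2.5 → Category CR (Corrosive).
Category CR net quantity: (three 0.1 fl oz containers = 8.88 mL) + 3 mL = 11.88 mL.
11.88 mL > 5 mL (road limit, Category CR) — over the limit.
Category OX quantity: three 3.23 kg packs = 9.69 kg.
9.69 kg ≤ 10 kg (road limit, Category OX) — within limit.

No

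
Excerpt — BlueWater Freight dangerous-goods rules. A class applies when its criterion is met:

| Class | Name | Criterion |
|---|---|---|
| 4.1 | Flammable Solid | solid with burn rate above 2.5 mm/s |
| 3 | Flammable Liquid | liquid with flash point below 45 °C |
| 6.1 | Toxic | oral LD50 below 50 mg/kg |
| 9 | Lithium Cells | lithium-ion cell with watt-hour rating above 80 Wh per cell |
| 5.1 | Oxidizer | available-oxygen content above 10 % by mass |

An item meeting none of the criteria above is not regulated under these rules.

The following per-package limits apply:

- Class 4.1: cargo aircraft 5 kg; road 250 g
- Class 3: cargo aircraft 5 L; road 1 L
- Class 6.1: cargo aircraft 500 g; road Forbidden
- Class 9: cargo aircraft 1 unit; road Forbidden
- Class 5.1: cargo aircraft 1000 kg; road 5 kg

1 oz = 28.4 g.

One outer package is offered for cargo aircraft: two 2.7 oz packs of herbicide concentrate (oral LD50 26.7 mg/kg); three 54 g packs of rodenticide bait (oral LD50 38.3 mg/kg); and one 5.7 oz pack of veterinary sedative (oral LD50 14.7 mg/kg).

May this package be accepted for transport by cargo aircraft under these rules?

Yes

Oral LD50 26.7 mg/kg meets the Class 6.1 criterion (Toxic), so the herbicide concentrate is Class 6.1.
Oral LD50 38.3 mg/kg meets the Class 6.1 criterion (Toxic), so the rodenticide bait is Class 6.1.
The veterinary sedative has oral LD50 14.7 mg/kg, which is < 50 mg/kg, so it is Class 6.1 (Toxic).
Total Class 6.1: (two 2.7 oz packs = 153.36 g) + (three 54 g packs = 162 g) + (one 5.7 oz pack = 161.88 g) = 477.24 g.
477.24 g is within the cargo aircraft limit of 500 g for Class 6.1.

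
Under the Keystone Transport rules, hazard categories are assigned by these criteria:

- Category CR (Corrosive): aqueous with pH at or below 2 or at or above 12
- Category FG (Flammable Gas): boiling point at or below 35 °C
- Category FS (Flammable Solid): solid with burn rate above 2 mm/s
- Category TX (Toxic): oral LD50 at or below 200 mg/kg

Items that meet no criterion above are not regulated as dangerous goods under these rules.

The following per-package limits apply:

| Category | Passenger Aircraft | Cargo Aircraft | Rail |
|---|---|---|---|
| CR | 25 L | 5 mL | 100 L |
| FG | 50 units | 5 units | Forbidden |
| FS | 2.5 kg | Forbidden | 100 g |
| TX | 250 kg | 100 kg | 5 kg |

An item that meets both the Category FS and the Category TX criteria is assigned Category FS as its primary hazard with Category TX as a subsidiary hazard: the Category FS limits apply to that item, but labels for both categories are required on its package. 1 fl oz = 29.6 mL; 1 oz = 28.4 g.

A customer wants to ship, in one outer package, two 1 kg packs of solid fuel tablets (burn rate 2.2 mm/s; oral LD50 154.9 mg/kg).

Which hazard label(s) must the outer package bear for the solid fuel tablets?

Category FS and TX

The solid fuel tablets have burn rate 2.2 mm/s, which is > 2 mm/s, so they are Category FS (Flammable Solid).
With oral LD50 154.9 mg/kg (≤ 200 mg/kg), the solid fuel tablets fall in Category TX.
By the precedence rule Category FS is primary and Category TX is subsidiary, and that rule requires both labels on the package.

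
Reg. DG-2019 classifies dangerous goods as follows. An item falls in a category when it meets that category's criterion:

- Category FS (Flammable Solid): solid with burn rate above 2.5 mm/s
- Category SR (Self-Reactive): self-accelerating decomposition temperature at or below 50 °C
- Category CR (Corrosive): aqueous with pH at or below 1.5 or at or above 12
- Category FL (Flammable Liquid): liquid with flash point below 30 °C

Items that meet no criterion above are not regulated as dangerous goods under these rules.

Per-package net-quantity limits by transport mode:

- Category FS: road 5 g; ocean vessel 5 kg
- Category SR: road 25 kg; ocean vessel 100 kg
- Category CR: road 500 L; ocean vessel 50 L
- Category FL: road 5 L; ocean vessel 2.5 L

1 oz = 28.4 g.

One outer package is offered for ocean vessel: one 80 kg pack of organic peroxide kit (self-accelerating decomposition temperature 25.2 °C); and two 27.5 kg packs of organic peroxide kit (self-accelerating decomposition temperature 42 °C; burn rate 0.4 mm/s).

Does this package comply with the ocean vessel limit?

No

The organic peroxide kit has self-accelerating decomposition temperature 25.2 °C, which is ≤ 50 °C, so it is Category SR (Self-Reactive).
With self-accelerating decomposition temperature 42 °C (≤ 50 °C), the organic peroxide kit falls in Category SR.
Total Category SR: 80 kg + (two 27.5 kg packs = 55 kg) = 135 kg.
135 kg > 100 kg (ocean vessel limit, Category SR) — over the limit.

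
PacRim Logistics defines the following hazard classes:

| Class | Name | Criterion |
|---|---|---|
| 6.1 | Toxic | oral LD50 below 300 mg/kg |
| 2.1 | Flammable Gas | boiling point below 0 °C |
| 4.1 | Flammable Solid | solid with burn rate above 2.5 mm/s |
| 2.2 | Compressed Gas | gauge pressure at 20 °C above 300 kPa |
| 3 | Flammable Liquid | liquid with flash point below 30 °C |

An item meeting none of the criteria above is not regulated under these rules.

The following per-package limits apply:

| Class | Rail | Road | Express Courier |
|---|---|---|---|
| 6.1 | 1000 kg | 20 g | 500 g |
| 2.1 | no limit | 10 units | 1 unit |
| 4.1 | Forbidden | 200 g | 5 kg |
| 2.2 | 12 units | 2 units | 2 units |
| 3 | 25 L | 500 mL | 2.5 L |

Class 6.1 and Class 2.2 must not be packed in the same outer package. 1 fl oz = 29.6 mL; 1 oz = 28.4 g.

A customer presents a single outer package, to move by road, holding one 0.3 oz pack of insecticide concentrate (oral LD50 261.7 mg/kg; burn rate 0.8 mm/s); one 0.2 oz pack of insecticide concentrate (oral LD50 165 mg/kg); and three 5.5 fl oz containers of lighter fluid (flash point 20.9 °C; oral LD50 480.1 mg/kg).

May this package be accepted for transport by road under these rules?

Yes

The insecticide concentrate has oral LD50 261.7 mg/kg, which is < 300 mg/kg, so it is Class 6.1 (Toxic).
Oral LD50 165 mg/kg meets the Class 6.1 criterion (Toxic), so the insecticide concentrate is Class 6.1.
The lighter fluid has flash point 20.9 °C, which is < 30 °C, so it is Class 3 (Flammable Liquid).
Class 6.1 net quantity: (one 0.3 oz pack = 8.52 g) + (one 0.2 oz pack = 5.68 g) = 14.2 g.
That is within the Class 6.1 road limit of 20 g.
Class 3 quantity: three 5.5 fl oz containers = 488.4 mL.
That is within the Class 3 road limit of 500 mL.
The segregation rule (Class 6.1 with Class 2.2) does not apply to Class 6.1 with Class 3.
Every hazard class is within its road limit and no segregation rule is violated.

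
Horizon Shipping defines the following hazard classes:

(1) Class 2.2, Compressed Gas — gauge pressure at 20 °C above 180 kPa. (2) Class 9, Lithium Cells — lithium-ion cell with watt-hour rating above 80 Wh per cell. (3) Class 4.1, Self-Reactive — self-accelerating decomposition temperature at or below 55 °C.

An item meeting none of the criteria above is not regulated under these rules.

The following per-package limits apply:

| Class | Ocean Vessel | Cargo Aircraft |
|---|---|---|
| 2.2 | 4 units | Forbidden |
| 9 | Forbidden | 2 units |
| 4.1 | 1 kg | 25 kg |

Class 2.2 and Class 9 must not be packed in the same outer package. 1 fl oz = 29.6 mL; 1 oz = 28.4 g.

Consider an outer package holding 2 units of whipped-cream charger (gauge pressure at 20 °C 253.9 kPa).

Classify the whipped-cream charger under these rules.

With gauge pressure at 20 °C 253.9 kPa (> 180 kPa), the whipped-cream charger falls in Class 2.2.

Class 2.2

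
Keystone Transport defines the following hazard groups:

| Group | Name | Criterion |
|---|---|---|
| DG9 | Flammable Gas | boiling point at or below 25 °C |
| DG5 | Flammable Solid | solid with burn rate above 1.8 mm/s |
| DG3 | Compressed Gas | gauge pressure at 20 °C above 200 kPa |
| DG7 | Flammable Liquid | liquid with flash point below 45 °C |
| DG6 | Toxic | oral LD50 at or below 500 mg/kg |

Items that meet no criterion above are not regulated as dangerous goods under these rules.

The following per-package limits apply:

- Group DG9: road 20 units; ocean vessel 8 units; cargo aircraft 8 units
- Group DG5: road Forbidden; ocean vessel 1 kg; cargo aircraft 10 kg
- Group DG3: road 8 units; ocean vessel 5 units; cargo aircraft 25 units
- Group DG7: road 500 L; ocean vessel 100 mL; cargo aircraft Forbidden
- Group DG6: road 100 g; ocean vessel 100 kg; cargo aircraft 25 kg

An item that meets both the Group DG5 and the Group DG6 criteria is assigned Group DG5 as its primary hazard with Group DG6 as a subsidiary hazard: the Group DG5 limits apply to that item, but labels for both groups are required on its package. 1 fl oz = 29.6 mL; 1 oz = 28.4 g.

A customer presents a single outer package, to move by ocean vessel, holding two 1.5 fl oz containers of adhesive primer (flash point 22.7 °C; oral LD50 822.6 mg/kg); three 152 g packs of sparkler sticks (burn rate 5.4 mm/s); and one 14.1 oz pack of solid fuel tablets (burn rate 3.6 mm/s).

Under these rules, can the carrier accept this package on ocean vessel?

Yes

Adhesive primer: flash point 22.7 °C < 45 °C → Group DG7 (Flammable Liquid).
Sparkler sticks: burn rate 5.4 mm/s > 1.8 mm/s → Group DG5 (Flammable Solid).
Solid fuel tablets: burn rate 3.6 mm/s > 1.8 mm/s → Group DG5 (Flammable Solid).
Total Group DG5: (three 152 g packs = 456 g) + (one 14.1 oz pack = 400.44 g) = 856.44 g.
856.44 g ≤ 1 kg (ocean vessel limit, Group DG5) — within limit.
Group DG7 quantity: two 1.5 fl oz containers = 88.8 mL.
88.8 mL ≤ 100 mL (ocean vessel limit, Group DG7) — within limit.
Every hazard group is within its ocean vessel limit and no segregation rule is violated.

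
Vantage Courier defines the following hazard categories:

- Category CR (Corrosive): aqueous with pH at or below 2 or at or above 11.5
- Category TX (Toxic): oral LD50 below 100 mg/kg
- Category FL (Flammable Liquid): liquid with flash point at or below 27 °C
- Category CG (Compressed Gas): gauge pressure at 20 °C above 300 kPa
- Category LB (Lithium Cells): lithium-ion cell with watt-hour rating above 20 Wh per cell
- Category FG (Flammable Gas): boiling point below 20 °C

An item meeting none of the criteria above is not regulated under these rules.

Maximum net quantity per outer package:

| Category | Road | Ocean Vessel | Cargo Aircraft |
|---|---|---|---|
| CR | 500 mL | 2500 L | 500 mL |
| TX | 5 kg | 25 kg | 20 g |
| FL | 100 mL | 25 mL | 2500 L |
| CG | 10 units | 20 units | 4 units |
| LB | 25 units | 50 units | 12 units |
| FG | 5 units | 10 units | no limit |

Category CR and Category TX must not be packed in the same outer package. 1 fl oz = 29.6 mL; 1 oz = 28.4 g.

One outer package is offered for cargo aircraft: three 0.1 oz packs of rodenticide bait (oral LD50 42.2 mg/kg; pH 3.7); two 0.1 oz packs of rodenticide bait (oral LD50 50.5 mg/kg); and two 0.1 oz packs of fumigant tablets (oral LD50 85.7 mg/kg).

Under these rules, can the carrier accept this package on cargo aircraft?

Yes

The rodenticide bait has oral LD50 42.2 mg/kg, which is < 100 mg/kg, so it is Category TX (Toxic).
With oral LD50 50.5 mg/kg (< 100 mg/kg), the rodenticide bait falls in Category TX.
The fumigant tablets have oral LD50 85.7 mg/kg, which is < 100 mg/kg, so they are Category TX (Toxic).
Category TX net quantity: (three 0.1 oz packs = 8.52 g) + (two 0.1 oz packs = 5.68 g) + (two 0.1 oz packs = 5.68 g) = 19.88 g.
19.88 g ≤ 20 g (cargo aircraft limit, Category TX) — within limit.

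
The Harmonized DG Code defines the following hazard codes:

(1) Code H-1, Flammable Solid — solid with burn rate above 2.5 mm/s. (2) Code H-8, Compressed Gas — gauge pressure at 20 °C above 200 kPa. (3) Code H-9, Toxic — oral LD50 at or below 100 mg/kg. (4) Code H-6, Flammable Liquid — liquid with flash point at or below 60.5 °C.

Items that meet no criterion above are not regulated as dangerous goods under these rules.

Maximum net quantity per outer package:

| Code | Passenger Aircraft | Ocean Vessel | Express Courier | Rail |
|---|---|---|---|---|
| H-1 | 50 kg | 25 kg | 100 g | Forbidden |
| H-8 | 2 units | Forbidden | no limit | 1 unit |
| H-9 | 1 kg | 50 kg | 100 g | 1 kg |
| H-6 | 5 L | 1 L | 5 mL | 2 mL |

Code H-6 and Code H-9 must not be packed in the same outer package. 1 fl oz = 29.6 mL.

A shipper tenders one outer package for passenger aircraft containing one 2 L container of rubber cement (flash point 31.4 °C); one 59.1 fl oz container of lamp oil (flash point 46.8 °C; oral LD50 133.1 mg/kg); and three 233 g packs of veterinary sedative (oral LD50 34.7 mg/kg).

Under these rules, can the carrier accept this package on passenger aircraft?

No

Rubber cement: flash point 31.4 °C ≤ 60.5 °C → Code H-6 (Flammable Liquid).
With flash point 46.8 °C (≤ 60.5 °C), the lamp oil falls in Code H-6.
With oral LD50 34.7 mg/kg (≤ 100 mg/kg), the veterinary sedative falls in Code H-9.
Code H-6 net quantity: 2 L + (one 59.1 fl oz container = 1749.36 mL) = 3749.36 mL.
3749.36 mL is within the passenger aircraft limit of 5 L for Code H-6.
Code H-9 quantity: three 233 g packs = 699 g.
That is within the Code H-9 passenger aircraft limit of 1 kg.
Code H-6 and Code H-9 may not share an outer package.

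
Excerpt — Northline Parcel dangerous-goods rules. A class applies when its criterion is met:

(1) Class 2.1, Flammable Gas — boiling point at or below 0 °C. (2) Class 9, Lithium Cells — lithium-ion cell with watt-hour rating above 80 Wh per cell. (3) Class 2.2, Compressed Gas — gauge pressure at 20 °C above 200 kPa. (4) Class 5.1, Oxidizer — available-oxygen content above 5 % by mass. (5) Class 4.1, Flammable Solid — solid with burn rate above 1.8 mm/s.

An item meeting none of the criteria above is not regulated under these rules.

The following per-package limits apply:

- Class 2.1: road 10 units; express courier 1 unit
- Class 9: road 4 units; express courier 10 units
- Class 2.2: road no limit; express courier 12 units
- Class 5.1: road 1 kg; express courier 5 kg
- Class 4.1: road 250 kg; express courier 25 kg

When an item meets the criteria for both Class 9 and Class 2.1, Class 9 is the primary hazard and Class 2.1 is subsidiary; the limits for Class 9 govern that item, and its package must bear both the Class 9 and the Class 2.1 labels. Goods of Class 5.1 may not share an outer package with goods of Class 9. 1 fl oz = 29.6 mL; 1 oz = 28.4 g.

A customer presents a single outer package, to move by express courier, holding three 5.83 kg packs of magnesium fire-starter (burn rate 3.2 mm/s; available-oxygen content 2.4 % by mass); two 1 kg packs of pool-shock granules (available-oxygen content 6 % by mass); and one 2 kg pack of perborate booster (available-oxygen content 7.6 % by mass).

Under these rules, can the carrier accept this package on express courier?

Yes

Magnesium fire-starter: burn rate 3.2 mm/s > 1.8 mm/s → Class 4.1 (Flammable Solid).
Available-oxygen content 6 % by mass meets the Class 5.1 criterion (Oxidizer), so the pool-shock granules are Class 5.1.
Available-oxygen content 7.6 % by mass meets the Class 5.1 criterion (Oxidizer), so the perborate booster is Class 5.1.
Class 4.1 quantity: three 5.83 kg packs = 17.49 kg.
That is within the Class 4.1 express courier limit of 25 kg.
Total Class 5.1: (two 1 kg packs = 2 kg) + 2 kg = 4 kg.
That is within the Class 5.1 express courier limit of 5 kg.
The segregation rule (Class 5.1 with Class 9) does not apply to Class 4.1 with Class 5.1.
Every hazard class is within its express courier limit and no segregation rule is violated.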